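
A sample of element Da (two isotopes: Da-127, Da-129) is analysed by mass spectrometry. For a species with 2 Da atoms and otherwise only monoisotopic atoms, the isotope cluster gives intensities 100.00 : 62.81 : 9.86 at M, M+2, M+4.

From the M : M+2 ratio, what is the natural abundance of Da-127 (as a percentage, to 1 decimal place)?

If p is the fraction of Da that is Da-127, then I(M+2)/I(M) = [C(2,1)·p^1·(1−p)] / p^2 = 2·(1−p)/p = 62.81/100.00 = 0.6281
(1−p)/p = 0.6281/2 = 0.3140  ⇒  p = 1/(1 + 0.3140) = 0.7610
Da-127: 76.1%, Da-129: 23.9%.

76.1%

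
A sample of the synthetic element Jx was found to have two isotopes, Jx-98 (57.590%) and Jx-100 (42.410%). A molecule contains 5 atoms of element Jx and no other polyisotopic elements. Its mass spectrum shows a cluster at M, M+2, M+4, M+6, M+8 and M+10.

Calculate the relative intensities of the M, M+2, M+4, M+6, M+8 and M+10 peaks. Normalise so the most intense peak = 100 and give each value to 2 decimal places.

The 5 Jx atoms are independent, so intensities follow the terms of (0.57590 + 0.42410)^5.
P(M) = 0.57590^5 = 0.063348
P(M+2) = 5 × 0.57590^4 × 0.42410^1 = 0.233253
P(M+4) = 10 × 0.57590^3 × 0.42410^2 = 0.343540
P(M+6) = 10 × 0.57590^2 × 0.42410^3 = 0.252987
P(M+8) = 5 × 0.57590^1 × 0.42410^4 = 0.093152
P(M+10) = 0.42410^5 = 0.013720
The M+4 peak is largest (0.343540); scaling to 100 gives 18.44 : 67.90 : 100.00 : 73.64 : 27.12 : 3.99.

18.44 : 67.90 : 100.00 : 73.64 : 27.12 : 3.99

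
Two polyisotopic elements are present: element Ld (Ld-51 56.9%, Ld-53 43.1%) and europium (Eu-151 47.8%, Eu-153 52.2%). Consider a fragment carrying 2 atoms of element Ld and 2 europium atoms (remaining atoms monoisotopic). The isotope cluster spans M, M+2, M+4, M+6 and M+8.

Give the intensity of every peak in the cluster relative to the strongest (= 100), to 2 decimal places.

Element Ld pattern (n=2): 0.323761 : 0.490478 : 0.185761
Europium pattern (n=2): 0.228484 : 0.499032 : 0.272484
Convolve the two distributions (both contribute in 2-u steps):
  M: 0.323761×0.228484 = 0.073974
  M+2: 0.323761×0.499032 + 0.490478×0.228484 = 0.273633
  M+4: 0.323761×0.272484 + 0.490478×0.499032 + 0.185761×0.228484 = 0.375427
  M+6: 0.490478×0.272484 + 0.185761×0.499032 = 0.226348
  M+8: 0.185761×0.272484 = 0.050617
Scale to base peak (0.375427) = 100: 19.70 : 72.89 : 100.00 : 60.29 : 13.48

19.70 : 72.89 : 100.00 : 60.29 : 13.48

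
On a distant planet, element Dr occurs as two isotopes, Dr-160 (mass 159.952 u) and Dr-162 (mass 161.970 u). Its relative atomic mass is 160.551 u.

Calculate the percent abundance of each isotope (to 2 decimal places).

With x = fraction of Dr-160 (so Dr-162 is 1 − x):
159.952·x + 161.970·(1 − x) = 160.551
(159.952 − 161.970)·x = 160.551 − 161.970
x = -1.419 / -2.018 = 0.70317 → 70.32% Dr-160, 29.68% Dr-162.

Dr-160: 70.32%, Dr-162: 29.68%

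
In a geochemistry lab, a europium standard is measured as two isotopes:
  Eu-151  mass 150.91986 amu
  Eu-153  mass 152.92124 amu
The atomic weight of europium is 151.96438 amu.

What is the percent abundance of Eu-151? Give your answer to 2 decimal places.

Writing the weighted mean with unknown fraction x of Eu-151:
150.91986·x + 152.92124·(1 − x) = 151.96438
(150.91986 − 152.92124)·x = 151.96438 − 152.92124
x = -0.95686 / -2.00138 = 0.47810 → 47.81% Eu-151, 52.19% Eu-153.

47.81%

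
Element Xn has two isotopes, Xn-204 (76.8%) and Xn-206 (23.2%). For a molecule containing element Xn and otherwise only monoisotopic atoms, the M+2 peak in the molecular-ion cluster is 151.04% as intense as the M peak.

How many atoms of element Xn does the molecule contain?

5

For n independent Xn atoms, I(M+2)/I(M) = n · (abundance Xn-206) / (abundance Xn-204) = n · 0.232/0.768.
n = 1.5104 × 0.768/0.232 = 5.00 ≈ 5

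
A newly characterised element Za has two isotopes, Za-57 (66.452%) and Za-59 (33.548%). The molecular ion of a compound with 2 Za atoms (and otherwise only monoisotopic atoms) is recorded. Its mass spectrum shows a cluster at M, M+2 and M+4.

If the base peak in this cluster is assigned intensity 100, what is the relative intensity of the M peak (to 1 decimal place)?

Term probabilities: M 0.4416, M+2 0.4459, M+4 0.1125. Base peak = M+2.
P(M+2) = C(2,1) × 0.66452^1 × 0.33548^1 = 2 × 0.66452 × 0.33548 = 0.445866 (base)
P(M) = C(2,0) × 0.66452^2 × 0.33548^0 = 1 × 0.44158683 × 1.0000 = 0.441587
Relative intensity = 0.441587 / 0.445866 × 100 = 99.0

99.0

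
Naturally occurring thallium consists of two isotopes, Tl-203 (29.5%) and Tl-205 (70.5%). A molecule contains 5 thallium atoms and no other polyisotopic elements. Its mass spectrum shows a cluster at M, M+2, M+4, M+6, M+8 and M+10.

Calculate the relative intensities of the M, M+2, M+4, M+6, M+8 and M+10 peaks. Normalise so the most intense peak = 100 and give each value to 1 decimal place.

Each Tl atom is independently Tl-203 (p = 0.295) or Tl-205 (q = 0.705); the cluster is the binomial expansion (p + q)^5.
P(M) = 0.295^5 = 0.002234
P(M+2) = 5 × 0.295^4 × 0.705^1 = 0.026696
P(M+4) = 10 × 0.295^3 × 0.705^2 = 0.127598
P(M+6) = 10 × 0.295^2 × 0.705^3 = 0.304938
P(M+8) = 5 × 0.295^1 × 0.705^4 = 0.364375
P(M+10) = 0.705^5 = 0.174159
The M+8 peak is largest (0.364375); scaling to 100 gives 0.6 : 7.3 : 35.0 : 83.7 : 100.0 : 47.8.

0.6 : 7.3 : 35.0 : 83.7 : 100.0 : 47.8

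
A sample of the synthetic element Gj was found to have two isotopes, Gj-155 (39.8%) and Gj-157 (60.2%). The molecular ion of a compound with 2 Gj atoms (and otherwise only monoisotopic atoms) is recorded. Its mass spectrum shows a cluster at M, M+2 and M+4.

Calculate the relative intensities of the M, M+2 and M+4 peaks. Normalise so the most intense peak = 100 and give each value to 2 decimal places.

Expanding (0.398 + 0.602)^2:
P(M) = 0.398^2 = 0.158404
P(M+2) = 2 × 0.398^1 × 0.602^1 = 0.479192
P(M+4) = 0.602^2 = 0.362404
The M+2 peak is largest (0.479192); scaling to 100 gives 33.06 : 100.00 : 75.63.

33.06 : 100.00 : 75.63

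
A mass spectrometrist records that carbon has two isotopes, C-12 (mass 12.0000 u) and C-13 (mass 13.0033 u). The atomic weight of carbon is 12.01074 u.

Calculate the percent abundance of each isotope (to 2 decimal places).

With x = fraction of C-12 (so C-13 is 1 − x):
12.0000·x + 13.0033·(1 − x) = 12.01074
(12.0000 − 13.0033)·x = 12.01074 − 13.0033
x = -0.99256 / -1.0033 = 0.98930 → 98.93% C-12, 1.07% C-13.

C-12: 98.93%, C-13: 1.07%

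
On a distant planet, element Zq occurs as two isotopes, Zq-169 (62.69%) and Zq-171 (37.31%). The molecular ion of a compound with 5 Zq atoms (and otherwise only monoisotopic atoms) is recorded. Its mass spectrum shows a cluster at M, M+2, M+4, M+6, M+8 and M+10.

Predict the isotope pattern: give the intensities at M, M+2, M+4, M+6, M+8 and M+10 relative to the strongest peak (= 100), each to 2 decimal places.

28.23 : 84.01 : 100.00 : 59.52 : 17.71 : 2.11

Each Zq atom is independently Zq-169 (p = 0.6269) or Zq-171 (q = 0.3731); the cluster is the binomial expansion (p + q)^5.
P(M) = 0.6269^5 = 0.096826
P(M+2) = 5 × 0.6269^4 × 0.3731^1 = 0.288130
P(M+4) = 10 × 0.6269^3 × 0.3731^2 = 0.342961
P(M+6) = 10 × 0.6269^2 × 0.3731^3 = 0.204114
P(M+8) = 5 × 0.6269^1 × 0.3731^4 = 0.060739
P(M+10) = 0.3731^5 = 0.007230
The M+4 peak is largest (0.342961); scaling to 100 gives 28.23 : 84.01 : 100.00 : 59.52 : 17.71 : 2.11.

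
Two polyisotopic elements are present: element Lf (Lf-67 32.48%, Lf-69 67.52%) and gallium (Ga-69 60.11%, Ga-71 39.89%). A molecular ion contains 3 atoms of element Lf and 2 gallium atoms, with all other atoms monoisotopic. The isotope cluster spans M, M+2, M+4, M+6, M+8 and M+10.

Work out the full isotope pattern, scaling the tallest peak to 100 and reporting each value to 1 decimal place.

Element Lf pattern (n=3): 0.03426479 : 0.21369075 : 0.44422413 : 0.30782033
Gallium pattern (n=2): 0.36132121 : 0.47955758 : 0.15912121
Convolve the two distributions (both contribute in 2-u steps):
  M: 0.03426479×0.36132121 = 0.012381
  M+2: 0.03426479×0.47955758 + 0.21369075×0.36132121 = 0.093643
  M+4: 0.03426479×0.15912121 + 0.21369075×0.47955758 + 0.44422413×0.36132121 = 0.268437
  M+6: 0.21369075×0.15912121 + 0.44422413×0.47955758 + 0.30782033×0.36132121 = 0.358256
  M+8: 0.44422413×0.15912121 + 0.30782033×0.47955758 = 0.218303
  M+10: 0.30782033×0.15912121 = 0.048981
Scale to base peak (0.358256) = 100: 3.5 : 26.1 : 74.9 : 100.0 : 60.9 : 13.7

3.5 : 26.1 : 74.9 : 100.0 : 60.9 : 13.7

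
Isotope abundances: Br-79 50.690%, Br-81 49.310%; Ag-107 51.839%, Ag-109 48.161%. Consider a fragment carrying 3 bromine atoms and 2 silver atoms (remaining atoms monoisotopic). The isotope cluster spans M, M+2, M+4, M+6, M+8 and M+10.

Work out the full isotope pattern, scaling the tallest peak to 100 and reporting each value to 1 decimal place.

Bromine pattern (n=3): 0.13024674 : 0.3801026 : 0.36975457 : 0.11989609
Silver pattern (n=2): 0.26872819 : 0.49932362 : 0.23194819
Convolve the two distributions (both contribute in 2-u steps):
  M: 0.13024674×0.26872819 = 0.035001
  M+2: 0.13024674×0.49932362 + 0.3801026×0.26872819 = 0.167180
  M+4: 0.13024674×0.23194819 + 0.3801026×0.49932362 + 0.36975457×0.26872819 = 0.319368
  M+6: 0.3801026×0.23194819 + 0.36975457×0.49932362 + 0.11989609×0.26872819 = 0.305011
  M+8: 0.36975457×0.23194819 + 0.11989609×0.49932362 = 0.145631
  M+10: 0.11989609×0.23194819 = 0.027810
Scale to base peak (0.319368) = 100: 11.0 : 52.3 : 100.0 : 95.5 : 45.6 : 8.7

11.0 : 52.3 : 100.0 : 95.5 : 45.6 : 8.7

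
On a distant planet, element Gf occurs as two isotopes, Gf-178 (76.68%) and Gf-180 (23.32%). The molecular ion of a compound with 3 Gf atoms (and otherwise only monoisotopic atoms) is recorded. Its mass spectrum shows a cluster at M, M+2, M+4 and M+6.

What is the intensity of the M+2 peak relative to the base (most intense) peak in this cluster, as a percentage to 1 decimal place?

Binomial terms of (0.7668 + 0.2332)^3: M 0.4509, M+2 0.4114, M+4 0.1251, M+6 0.0127 → M is the base peak.
P(M) = C(3,0) × 0.7668^3 × 0.2332^0 = 1 × 0.45086478 × 1.0000 = 0.450865 (base)
P(M+2) = C(3,1) × 0.7668^2 × 0.2332^1 = 3 × 0.58798224 × 0.2332 = 0.411352
Relative intensity = 0.411352 / 0.450865 × 100 = 91.2

91.2%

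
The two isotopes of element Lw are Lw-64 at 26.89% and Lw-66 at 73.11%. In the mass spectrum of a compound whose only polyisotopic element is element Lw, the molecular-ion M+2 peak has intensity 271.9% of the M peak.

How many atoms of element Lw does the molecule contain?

1

With n Lw atoms, P(M+2)/P(M) = C(n,1)·p^(n−1)q / p^n = n·q/p = n · 0.7311/0.2689.
n = 2.719 × 0.2689/0.7311 = 1.00 ≈ 1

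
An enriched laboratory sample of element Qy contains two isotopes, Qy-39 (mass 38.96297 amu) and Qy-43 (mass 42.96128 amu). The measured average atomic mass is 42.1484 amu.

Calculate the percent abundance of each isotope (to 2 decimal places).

With x = fraction of Qy-39 (so Qy-43 is 1 − x):
38.96297·x + 42.96128·(1 − x) = 42.1484
(38.96297 − 42.96128)·x = 42.1484 − 42.96128
x = -0.81288 / -3.99831 = 0.20331 → 20.33% Qy-39, 79.67% Qy-43.

Qy-39: 20.33%, Qy-43: 79.67%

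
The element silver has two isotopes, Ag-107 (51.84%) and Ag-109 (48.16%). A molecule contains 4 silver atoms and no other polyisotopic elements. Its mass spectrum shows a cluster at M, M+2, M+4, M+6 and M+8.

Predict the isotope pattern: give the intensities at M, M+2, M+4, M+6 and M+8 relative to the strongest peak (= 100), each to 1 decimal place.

19.3 : 71.8 : 100.0 : 61.9 : 14.4

Each Ag atom is independently Ag-107 (p = 0.5184) or Ag-109 (q = 0.4816); the cluster is the binomial expansion (p + q)^4.
P(M) = 0.5184^4 = 0.072220
P(M+2) = 4 × 0.5184^3 × 0.4816^1 = 0.268375
P(M+4) = 6 × 0.5184^2 × 0.4816^2 = 0.373985
P(M+6) = 4 × 0.5184^1 × 0.4816^3 = 0.231624
P(M+8) = 0.4816^4 = 0.053795
The M+4 peak is largest (0.373985); scaling to 100 gives 19.3 : 71.8 : 100.0 : 61.9 : 14.4.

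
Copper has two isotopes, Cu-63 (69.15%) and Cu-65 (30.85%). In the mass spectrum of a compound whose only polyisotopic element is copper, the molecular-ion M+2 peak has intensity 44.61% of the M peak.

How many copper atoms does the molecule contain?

With n Cu atoms, P(M+2)/P(M) = C(n,1)·p^(n−1)q / p^n = n·q/p = n · 0.3085/0.6915.
n = 0.4461 × 0.6915/0.3085 = 1.00 ≈ 1

1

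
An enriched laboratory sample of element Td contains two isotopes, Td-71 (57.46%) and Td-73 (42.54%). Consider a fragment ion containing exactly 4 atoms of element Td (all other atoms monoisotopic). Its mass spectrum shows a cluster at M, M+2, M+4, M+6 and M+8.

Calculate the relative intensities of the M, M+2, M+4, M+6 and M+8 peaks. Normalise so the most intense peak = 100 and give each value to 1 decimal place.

30.4 : 90.0 : 100.0 : 49.4 : 9.1

The 4 Td atoms are independent, so intensities follow the terms of (0.5746 + 0.4254)^4.
P(M) = 0.5746^4 = 0.109009
P(M+2) = 4 × 0.5746^3 × 0.4254^1 = 0.322815
P(M+4) = 6 × 0.5746^2 × 0.4254^2 = 0.358490
P(M+6) = 4 × 0.5746^1 × 0.4254^3 = 0.176937
P(M+8) = 0.4254^4 = 0.032748
The M+4 peak is largest (0.358490); scaling to 100 gives 30.4 : 90.0 : 100.0 : 49.4 : 9.1.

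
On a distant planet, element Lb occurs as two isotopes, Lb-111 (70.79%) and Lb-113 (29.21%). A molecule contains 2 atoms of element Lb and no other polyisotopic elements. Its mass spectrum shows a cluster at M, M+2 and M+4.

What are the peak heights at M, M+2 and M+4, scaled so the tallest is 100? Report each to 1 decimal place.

100.0 : 82.5 : 17.0

The 2 Lb atoms are independent, so intensities follow the terms of (0.7079 + 0.2921)^2.
P(M) = 0.7079^2 = 0.501122
P(M+2) = 2 × 0.7079^1 × 0.2921^1 = 0.413555
P(M+4) = 0.2921^2 = 0.085322
The M peak is largest (0.501122); scaling to 100 gives 100.0 : 82.5 : 17.0.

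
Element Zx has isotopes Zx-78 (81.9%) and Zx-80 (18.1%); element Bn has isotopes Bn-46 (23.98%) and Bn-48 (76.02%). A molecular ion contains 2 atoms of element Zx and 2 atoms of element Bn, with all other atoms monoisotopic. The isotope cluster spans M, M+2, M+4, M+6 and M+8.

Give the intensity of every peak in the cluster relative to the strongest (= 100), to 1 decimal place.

Element Zx pattern (n=2): 0.670761 : 0.296478 : 0.032761
Element Bn pattern (n=2): 0.05750404 : 0.36459192 : 0.57790404
Convolve the two distributions (both contribute in 2-u steps):
  M: 0.670761×0.05750404 = 0.038571
  M+2: 0.670761×0.36459192 + 0.296478×0.05750404 = 0.261603
  M+4: 0.670761×0.57790404 + 0.296478×0.36459192 + 0.032761×0.05750404 = 0.497613
  M+6: 0.296478×0.57790404 + 0.032761×0.36459192 = 0.183280
  M+8: 0.032761×0.57790404 = 0.018933
Scale to base peak (0.497613) = 100: 7.8 : 52.6 : 100.0 : 36.8 : 3.8

7.8 : 52.6 : 100.0 : 36.8 : 3.8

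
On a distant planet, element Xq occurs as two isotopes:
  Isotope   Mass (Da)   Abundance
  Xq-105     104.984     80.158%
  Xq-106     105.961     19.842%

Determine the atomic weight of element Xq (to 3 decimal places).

105.178 Da

The abundance-weighted mean is 0.80158 × 104.984 + 0.19842 × 105.961
= 84.1531 + 21.0248 = 105.1779 Da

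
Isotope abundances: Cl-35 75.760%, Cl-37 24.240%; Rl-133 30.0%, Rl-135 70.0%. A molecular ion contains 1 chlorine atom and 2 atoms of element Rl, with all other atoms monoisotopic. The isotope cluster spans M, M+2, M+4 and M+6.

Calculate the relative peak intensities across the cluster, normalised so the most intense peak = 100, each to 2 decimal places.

14.41 : 71.88 : 100.00 : 25.11

Chlorine pattern (n=1): 0.7576 : 0.2424
Element Rl pattern (n=2): 0.0900 : 0.4200 : 0.4900
Convolve the two distributions (both contribute in 2-u steps):
  M: 0.7576×0.0900 = 0.068184
  M+2: 0.7576×0.4200 + 0.2424×0.0900 = 0.340008
  M+4: 0.7576×0.4900 + 0.2424×0.4200 = 0.473032
  M+6: 0.2424×0.4900 = 0.118776
Scale to base peak (0.473032) = 100: 14.41 : 71.88 : 100.00 : 25.11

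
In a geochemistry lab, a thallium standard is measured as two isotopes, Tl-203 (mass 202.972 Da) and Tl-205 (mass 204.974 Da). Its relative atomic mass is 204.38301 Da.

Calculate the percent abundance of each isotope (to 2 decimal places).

Tl-203: 29.52%, Tl-205: 70.48%

Writing the weighted mean with unknown fraction x of Tl-203:
202.972·x + 204.974·(1 − x) = 204.38301
(202.972 − 204.974)·x = 204.38301 − 204.974
x = -0.59099 / -2.002 = 0.29520 → 29.52% Tl-203, 70.48% Tl-205.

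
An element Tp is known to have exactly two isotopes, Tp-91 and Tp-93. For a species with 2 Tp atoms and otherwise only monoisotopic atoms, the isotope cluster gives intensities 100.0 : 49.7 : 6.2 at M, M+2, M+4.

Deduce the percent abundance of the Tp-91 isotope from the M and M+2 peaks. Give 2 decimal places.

Let p = fractional abundance of Tp-91. I(M+2)/I(M) = [C(2,1)·p^1·(1−p)] / p^2 = 2·(1−p)/p = 49.7/100.0 = 0.4970
(1−p)/p = 0.4970/2 = 0.2485  ⇒  p = 1/(1 + 0.2485) = 0.8010
Tp-91: 80.10%, Tp-93: 19.90%.

80.10%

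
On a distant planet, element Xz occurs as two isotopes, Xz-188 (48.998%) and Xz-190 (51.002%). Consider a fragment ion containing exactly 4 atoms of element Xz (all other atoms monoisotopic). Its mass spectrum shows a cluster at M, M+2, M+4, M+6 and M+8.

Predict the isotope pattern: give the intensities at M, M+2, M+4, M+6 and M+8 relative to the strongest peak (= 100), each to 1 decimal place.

15.4 : 64.0 : 100.0 : 69.4 : 18.1

Each Xz atom is independently Xz-188 (p = 0.48998) or Xz-190 (q = 0.51002); the cluster is the binomial expansion (p + q)^4.
P(M) = 0.48998^4 = 0.057639
P(M+2) = 4 × 0.48998^3 × 0.51002^1 = 0.239984
P(M+4) = 6 × 0.48998^2 × 0.51002^2 = 0.374699
P(M+6) = 4 × 0.48998^1 × 0.51002^3 = 0.260016
P(M+8) = 0.51002^4 = 0.067663
The M+4 peak is largest (0.374699); scaling to 100 gives 15.4 : 64.0 : 100.0 : 69.4 : 18.1.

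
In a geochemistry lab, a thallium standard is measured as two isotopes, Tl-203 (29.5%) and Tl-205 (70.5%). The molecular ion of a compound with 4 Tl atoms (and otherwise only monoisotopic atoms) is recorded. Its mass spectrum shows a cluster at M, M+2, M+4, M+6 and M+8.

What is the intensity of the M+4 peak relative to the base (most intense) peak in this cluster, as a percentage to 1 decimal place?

62.8%

Binomial terms of (0.295 + 0.705)^4: M 0.0076, M+2 0.0724, M+4 0.2595, M+6 0.4135, M+8 0.2470 → M+6 is the base peak.
P(M+6) = C(4,3) × 0.295^1 × 0.705^3 = 4 × 0.2950 × 0.35040263 = 0.413475 (base)
P(M+4) = C(4,2) × 0.295^2 × 0.705^2 = 6 × 0.087025 × 0.497025 = 0.259522
Relative intensity = 0.259522 / 0.413475 × 100 = 62.8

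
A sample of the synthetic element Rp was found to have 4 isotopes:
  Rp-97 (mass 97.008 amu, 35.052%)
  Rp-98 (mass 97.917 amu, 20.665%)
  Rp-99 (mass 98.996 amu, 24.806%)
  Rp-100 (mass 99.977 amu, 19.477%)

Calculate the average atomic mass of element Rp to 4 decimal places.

98.2673 amu

The abundance-weighted mean is 0.35052 × 97.008 + 0.20665 × 97.917 + 0.24806 × 98.996 + 0.19477 × 99.977
= 34.00324 + 20.23455 + 24.55695 + 19.47252 = 98.26726 amu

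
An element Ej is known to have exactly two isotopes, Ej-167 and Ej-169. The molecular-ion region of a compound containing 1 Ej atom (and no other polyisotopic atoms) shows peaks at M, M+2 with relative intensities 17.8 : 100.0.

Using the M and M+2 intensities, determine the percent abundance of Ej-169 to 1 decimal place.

If p is the fraction of Ej that is Ej-167, then I(M+2)/I(M) = [C(1,1)·p^0·(1−p)] / p^1 = 1·(1−p)/p = 100.0/17.8 = 5.6180
(1−p)/p = 5.6180/1 = 5.6180  ⇒  p = 1/(1 + 5.6180) = 0.1511
Ej-167: 15.1%, Ej-169: 84.9%.

84.9%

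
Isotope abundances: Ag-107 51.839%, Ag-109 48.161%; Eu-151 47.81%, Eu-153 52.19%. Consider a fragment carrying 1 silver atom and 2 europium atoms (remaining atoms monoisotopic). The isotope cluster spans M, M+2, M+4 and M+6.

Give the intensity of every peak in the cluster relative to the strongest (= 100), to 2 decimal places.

31.06 : 96.66 : 100.00 : 34.38

Silver pattern (n=1): 0.51839 : 0.48161
Europium pattern (n=2): 0.22857961 : 0.49904078 : 0.27237961
Convolve the two distributions (both contribute in 2-u steps):
  M: 0.51839×0.22857961 = 0.118493
  M+2: 0.51839×0.49904078 + 0.48161×0.22857961 = 0.368784
  M+4: 0.51839×0.27237961 + 0.48161×0.49904078 = 0.381542
  M+6: 0.48161×0.27237961 = 0.131181
Scale to base peak (0.381542) = 100: 31.06 : 96.66 : 100.00 : 34.38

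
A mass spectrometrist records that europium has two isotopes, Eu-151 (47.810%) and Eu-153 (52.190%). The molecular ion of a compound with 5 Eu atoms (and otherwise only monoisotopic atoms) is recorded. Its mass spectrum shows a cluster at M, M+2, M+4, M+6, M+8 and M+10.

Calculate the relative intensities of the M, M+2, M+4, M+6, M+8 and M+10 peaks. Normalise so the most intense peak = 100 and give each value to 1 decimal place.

Each Eu atom is independently Eu-151 (p = 0.47810) or Eu-153 (q = 0.52190); the cluster is the binomial expansion (p + q)^5.
P(M) = 0.47810^5 = 0.024980
P(M+2) = 5 × 0.47810^4 × 0.52190^1 = 0.136343
P(M+4) = 10 × 0.47810^3 × 0.52190^2 = 0.297667
P(M+6) = 10 × 0.47810^2 × 0.52190^3 = 0.324937
P(M+8) = 5 × 0.47810^1 × 0.52190^4 = 0.177353
P(M+10) = 0.52190^5 = 0.038720
The M+6 peak is largest (0.324937); scaling to 100 gives 7.7 : 42.0 : 91.6 : 100.0 : 54.6 : 11.9.

7.7 : 42.0 : 91.6 : 100.0 : 54.6 : 11.9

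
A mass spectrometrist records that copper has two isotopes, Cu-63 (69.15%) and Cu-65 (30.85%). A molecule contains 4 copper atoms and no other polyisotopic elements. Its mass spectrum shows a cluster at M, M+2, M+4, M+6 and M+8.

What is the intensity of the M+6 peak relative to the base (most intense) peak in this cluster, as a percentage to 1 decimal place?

(0.6915 + 0.3085)^4 gives M 0.2286, M+2 0.4080, M+4 0.2731, M+6 0.0812, M+8 0.0091; the largest is M+2.
P(M+2) = C(4,1) × 0.6915^3 × 0.3085^1 = 4 × 0.33065611 × 0.3085 = 0.408030 (base)
P(M+6) = C(4,3) × 0.6915^1 × 0.3085^3 = 4 × 0.6915 × 0.02936064 = 0.081212
Relative intensity = 0.081212 / 0.408030 × 100 = 19.9

19.9%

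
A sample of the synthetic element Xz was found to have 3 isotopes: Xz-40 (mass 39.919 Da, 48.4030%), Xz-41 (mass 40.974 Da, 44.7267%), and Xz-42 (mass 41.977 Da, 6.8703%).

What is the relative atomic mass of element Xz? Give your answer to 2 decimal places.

40.53 Da

Average mass = Σ (abundance × isotope mass) = 0.484030 × 39.919 + 0.447267 × 40.974 + 0.068703 × 41.977
= 19.3220 + 18.3263 + 2.8839 = 40.5322 Da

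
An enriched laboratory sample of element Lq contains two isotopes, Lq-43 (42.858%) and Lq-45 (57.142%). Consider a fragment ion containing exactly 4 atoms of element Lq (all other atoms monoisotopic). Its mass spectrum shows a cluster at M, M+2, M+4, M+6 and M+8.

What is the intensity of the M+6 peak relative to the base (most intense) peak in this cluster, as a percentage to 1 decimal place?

Term probabilities: M 0.0337, M+2 0.1799, M+4 0.3599, M+6 0.3199, M+8 0.1066. Base peak = M+4.
P(M+4) = C(4,2) × 0.42858^2 × 0.57142^2 = 6 × 0.18368082 × 0.32652082 = 0.359854 (base)
P(M+6) = C(4,3) × 0.42858^1 × 0.57142^3 = 4 × 0.42858 × 0.18658052 = 0.319859
Relative intensity = 0.319859 / 0.359854 × 100 = 88.9

88.9%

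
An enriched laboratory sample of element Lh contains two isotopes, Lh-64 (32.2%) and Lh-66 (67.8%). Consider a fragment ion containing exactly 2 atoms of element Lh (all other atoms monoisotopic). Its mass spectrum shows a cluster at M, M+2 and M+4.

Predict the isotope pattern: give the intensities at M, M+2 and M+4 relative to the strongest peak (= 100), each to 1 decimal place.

Expanding (0.322 + 0.678)^2:
P(M) = 0.322^2 = 0.103684
P(M+2) = 2 × 0.322^1 × 0.678^1 = 0.436632
P(M+4) = 0.678^2 = 0.459684
The M+4 peak is largest (0.459684); scaling to 100 gives 22.6 : 95.0 : 100.0.

22.6 : 95.0 : 100.0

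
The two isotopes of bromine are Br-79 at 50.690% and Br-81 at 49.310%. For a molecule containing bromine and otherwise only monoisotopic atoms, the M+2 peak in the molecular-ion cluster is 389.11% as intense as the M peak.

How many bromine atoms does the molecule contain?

4

With n Br atoms, P(M+2)/P(M) = C(n,1)·p^(n−1)q / p^n = n·q/p = n · 0.49310/0.50690.
n = 3.8911 × 0.50690/0.49310 = 4.00 ≈ 4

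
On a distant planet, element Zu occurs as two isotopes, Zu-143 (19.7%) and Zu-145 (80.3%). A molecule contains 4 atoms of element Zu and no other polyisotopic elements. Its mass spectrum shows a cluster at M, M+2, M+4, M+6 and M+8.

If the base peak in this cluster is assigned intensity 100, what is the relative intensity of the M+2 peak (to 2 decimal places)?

Term probabilities: M 0.0015, M+2 0.0246, M+4 0.1501, M+6 0.4080, M+8 0.4158. Base peak = M+8.
P(M+8) = C(4,4) × 0.197^0 × 0.803^4 = 1 × 1.0000 × 0.41577865 = 0.415779 (base)
P(M+2) = C(4,1) × 0.197^3 × 0.803^1 = 4 × 0.00764537 × 0.8030 = 0.024557
Relative intensity = 0.024557 / 0.415779 × 100 = 5.91

5.91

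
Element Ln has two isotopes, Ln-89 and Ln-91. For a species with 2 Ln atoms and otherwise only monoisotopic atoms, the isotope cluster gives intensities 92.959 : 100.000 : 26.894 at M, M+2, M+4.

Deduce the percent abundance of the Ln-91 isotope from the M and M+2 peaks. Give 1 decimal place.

35.0%

Let p = fractional abundance of Ln-89. I(M+2)/I(M) = [C(2,1)·p^1·(1−p)] / p^2 = 2·(1−p)/p = 100.000/92.959 = 1.0757
(1−p)/p = 1.0757/2 = 0.5379  ⇒  p = 1/(1 + 0.5379) = 0.6502
Ln-89: 65.0%, Ln-91: 35.0%.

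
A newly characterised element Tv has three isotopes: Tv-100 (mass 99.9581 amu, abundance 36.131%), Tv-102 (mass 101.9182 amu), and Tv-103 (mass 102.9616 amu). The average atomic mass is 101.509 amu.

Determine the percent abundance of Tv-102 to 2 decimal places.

The remaining 63.869% is split between Tv-102 (fraction x) and Tv-103 (fraction 0.63869 − x).
Substituting: 101.9182x + 102.9616(0.63869 − x) = 65.393138889
(101.9182 − 102.9616)x = -0.367405415  ⇒  x = 0.35212, y = 0.28657
Tv-102: 35.21%, Tv-103: 28.66%.

35.21%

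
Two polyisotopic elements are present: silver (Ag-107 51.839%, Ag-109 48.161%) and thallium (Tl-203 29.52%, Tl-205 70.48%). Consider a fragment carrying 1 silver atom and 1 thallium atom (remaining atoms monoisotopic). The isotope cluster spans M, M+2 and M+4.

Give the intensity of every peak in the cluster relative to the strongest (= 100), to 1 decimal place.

Silver pattern (n=1): 0.51839 : 0.48161
Thallium pattern (n=1): 0.2952 : 0.7048
Convolve the two distributions (both contribute in 2-u steps):
  M: 0.51839×0.2952 = 0.153029
  M+2: 0.51839×0.7048 + 0.48161×0.2952 = 0.507533
  M+4: 0.48161×0.7048 = 0.339439
Scale to base peak (0.507533) = 100: 30.2 : 100.0 : 66.9

30.2 : 100.0 : 66.9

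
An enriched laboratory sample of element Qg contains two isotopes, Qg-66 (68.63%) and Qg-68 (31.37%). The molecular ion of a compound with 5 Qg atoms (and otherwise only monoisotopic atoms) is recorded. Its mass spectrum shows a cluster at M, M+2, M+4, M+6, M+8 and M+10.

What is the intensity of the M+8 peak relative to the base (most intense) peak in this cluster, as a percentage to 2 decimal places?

Term probabilities: M 0.1523, M+2 0.3480, M+4 0.3181, M+6 0.1454, M+8 0.0332, M+10 0.0030. Base peak = M+2.
P(M+2) = C(5,1) × 0.6863^4 × 0.3137^1 = 5 × 0.22184824 × 0.3137 = 0.347969 (base)
P(M+8) = C(5,4) × 0.6863^1 × 0.3137^4 = 5 × 0.6863 × 0.00968407 = 0.033231
Relative intensity = 0.033231 / 0.347969 × 100 = 9.55

9.55%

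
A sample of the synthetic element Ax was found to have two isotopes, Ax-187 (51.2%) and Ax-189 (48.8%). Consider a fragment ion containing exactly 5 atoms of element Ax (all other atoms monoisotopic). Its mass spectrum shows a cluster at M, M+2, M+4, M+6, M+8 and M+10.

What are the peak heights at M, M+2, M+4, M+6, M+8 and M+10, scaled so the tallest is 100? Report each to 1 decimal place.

Each Ax atom is independently Ax-187 (p = 0.512) or Ax-189 (q = 0.488); the cluster is the binomial expansion (p + q)^5.
P(M) = 0.512^5 = 0.035184
P(M+2) = 5 × 0.512^4 × 0.488^1 = 0.167676
P(M+4) = 10 × 0.512^3 × 0.488^2 = 0.319631
P(M+6) = 10 × 0.512^2 × 0.488^3 = 0.304649
P(M+8) = 5 × 0.512^1 × 0.488^4 = 0.145184
P(M+10) = 0.488^5 = 0.027676
The M+4 peak is largest (0.319631); scaling to 100 gives 11.0 : 52.5 : 100.0 : 95.3 : 45.4 : 8.7.

11.0 : 52.5 : 100.0 : 95.3 : 45.4 : 8.7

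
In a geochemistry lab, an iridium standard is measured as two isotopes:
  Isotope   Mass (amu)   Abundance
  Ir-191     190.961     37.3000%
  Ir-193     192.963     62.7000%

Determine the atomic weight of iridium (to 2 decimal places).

Average mass = Σ (abundance × isotope mass) = 0.373000 × 190.961 + 0.627000 × 192.963
= 71.2285 + 120.9878 = 192.2163 amu

192.22 amu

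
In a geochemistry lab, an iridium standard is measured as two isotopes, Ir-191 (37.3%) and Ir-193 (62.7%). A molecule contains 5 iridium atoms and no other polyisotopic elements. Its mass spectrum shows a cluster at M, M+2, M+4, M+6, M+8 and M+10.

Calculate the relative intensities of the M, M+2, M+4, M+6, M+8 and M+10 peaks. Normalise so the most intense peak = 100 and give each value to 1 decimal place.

Expanding (0.373 + 0.627)^5:
P(M) = 0.373^5 = 0.007220
P(M+2) = 5 × 0.373^4 × 0.627^1 = 0.060684
P(M+4) = 10 × 0.373^3 × 0.627^2 = 0.204015
P(M+6) = 10 × 0.373^2 × 0.627^3 = 0.342942
P(M+8) = 5 × 0.373^1 × 0.627^4 = 0.288237
P(M+10) = 0.627^5 = 0.096903
The M+6 peak is largest (0.342942); scaling to 100 gives 2.1 : 17.7 : 59.5 : 100.0 : 84.0 : 28.3.

2.1 : 17.7 : 59.5 : 100.0 : 84.0 : 28.3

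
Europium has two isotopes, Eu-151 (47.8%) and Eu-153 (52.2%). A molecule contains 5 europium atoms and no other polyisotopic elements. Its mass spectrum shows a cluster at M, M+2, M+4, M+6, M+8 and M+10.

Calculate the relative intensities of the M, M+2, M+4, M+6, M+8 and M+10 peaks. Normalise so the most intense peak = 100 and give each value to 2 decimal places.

7.68 : 41.93 : 91.57 : 100.00 : 54.60 : 11.93

Each Eu atom is independently Eu-151 (p = 0.478) or Eu-153 (q = 0.522); the cluster is the binomial expansion (p + q)^5.
P(M) = 0.478^5 = 0.024954
P(M+2) = 5 × 0.478^4 × 0.522^1 = 0.136255
P(M+4) = 10 × 0.478^3 × 0.522^2 = 0.297594
P(M+6) = 10 × 0.478^2 × 0.522^3 = 0.324988
P(M+8) = 5 × 0.478^1 × 0.522^4 = 0.177452
P(M+10) = 0.522^5 = 0.038757
The M+6 peak is largest (0.324988); scaling to 100 gives 7.68 : 41.93 : 91.57 : 100.00 : 54.60 : 11.93.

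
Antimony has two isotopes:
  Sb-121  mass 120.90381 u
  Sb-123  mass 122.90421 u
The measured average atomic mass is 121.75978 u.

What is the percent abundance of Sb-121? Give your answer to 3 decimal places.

57.210%

Let x be the fractional abundance of Sb-121; then Sb-123 has abundance 1 − x.
120.90381·x + 122.90421·(1 − x) = 121.75978
(120.90381 − 122.90421)·x = 121.75978 − 122.90421
x = -1.14443 / -2.00040 = 0.57210 → 57.210% Sb-121, 42.790% Sb-123.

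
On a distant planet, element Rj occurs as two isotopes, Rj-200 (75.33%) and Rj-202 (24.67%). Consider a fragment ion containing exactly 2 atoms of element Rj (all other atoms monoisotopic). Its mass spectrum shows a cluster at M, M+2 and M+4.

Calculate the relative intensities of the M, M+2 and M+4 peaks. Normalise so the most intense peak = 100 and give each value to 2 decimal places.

Each Rj atom is independently Rj-200 (p = 0.7533) or Rj-202 (q = 0.2467); the cluster is the binomial expansion (p + q)^2.
P(M) = 0.7533^2 = 0.567461
P(M+2) = 2 × 0.7533^1 × 0.2467^1 = 0.371678
P(M+4) = 0.2467^2 = 0.060861
The M peak is largest (0.567461); scaling to 100 gives 100.00 : 65.50 : 10.73.

100.00 : 65.50 : 10.73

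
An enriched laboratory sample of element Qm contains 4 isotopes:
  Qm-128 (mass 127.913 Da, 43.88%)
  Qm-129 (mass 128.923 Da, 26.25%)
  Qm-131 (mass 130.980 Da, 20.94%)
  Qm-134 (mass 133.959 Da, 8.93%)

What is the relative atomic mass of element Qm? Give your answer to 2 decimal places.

Average mass = Σ (abundance × isotope mass) = 0.4388 × 127.913 + 0.2625 × 128.923 + 0.2094 × 130.980 + 0.0893 × 133.959
= 56.1282 + 33.8423 + 27.4272 + 11.9625 = 129.3602 Da

129.36 Da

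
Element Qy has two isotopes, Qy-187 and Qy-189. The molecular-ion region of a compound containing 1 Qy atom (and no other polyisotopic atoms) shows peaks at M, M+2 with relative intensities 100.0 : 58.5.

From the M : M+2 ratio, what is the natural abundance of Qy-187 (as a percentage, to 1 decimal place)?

63.1%

Write p for the Qy-187 fraction. I(M+2)/I(M) = [C(1,1)·p^0·(1−p)] / p^1 = 1·(1−p)/p = 58.5/100.0 = 0.5850
(1−p)/p = 0.5850/1 = 0.5850  ⇒  p = 1/(1 + 0.5850) = 0.6309
Qy-187: 63.1%, Qy-189: 36.9%.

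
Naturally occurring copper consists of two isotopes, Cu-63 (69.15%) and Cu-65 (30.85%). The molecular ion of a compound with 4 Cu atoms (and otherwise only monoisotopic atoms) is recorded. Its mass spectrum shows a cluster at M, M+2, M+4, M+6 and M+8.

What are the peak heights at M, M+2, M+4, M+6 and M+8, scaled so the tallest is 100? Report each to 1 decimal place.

Each Cu atom is independently Cu-63 (p = 0.6915) or Cu-65 (q = 0.3085); the cluster is the binomial expansion (p + q)^4.
P(M) = 0.6915^4 = 0.228649
P(M+2) = 4 × 0.6915^3 × 0.3085^1 = 0.408030
P(M+4) = 6 × 0.6915^2 × 0.3085^2 = 0.273052
P(M+6) = 4 × 0.6915^1 × 0.3085^3 = 0.081212
P(M+8) = 0.3085^4 = 0.009058
The M+2 peak is largest (0.408030); scaling to 100 gives 56.0 : 100.0 : 66.9 : 19.9 : 2.2.

56.0 : 100.0 : 66.9 : 19.9 : 2.2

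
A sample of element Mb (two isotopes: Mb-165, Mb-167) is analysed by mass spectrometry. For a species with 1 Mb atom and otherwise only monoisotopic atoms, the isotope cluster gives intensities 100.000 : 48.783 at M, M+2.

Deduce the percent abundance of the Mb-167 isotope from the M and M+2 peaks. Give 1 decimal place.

If p is the fraction of Mb that is Mb-165, then I(M+2)/I(M) = [C(1,1)·p^0·(1−p)] / p^1 = 1·(1−p)/p = 48.783/100.000 = 0.4878
(1−p)/p = 0.4878/1 = 0.4878  ⇒  p = 1/(1 + 0.4878) = 0.6721
Mb-165: 67.2%, Mb-167: 32.8%.

32.8%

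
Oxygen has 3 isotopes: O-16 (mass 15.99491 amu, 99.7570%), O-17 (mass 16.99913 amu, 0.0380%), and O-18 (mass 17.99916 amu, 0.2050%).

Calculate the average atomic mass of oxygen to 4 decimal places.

15.9994 amu

Average mass = Σ (abundance × isotope mass) = 0.997570 × 15.99491 + 0.000380 × 16.99913 + 0.002050 × 17.99916
= 15.956042 + 0.006460 + 0.036898 = 15.999400 amu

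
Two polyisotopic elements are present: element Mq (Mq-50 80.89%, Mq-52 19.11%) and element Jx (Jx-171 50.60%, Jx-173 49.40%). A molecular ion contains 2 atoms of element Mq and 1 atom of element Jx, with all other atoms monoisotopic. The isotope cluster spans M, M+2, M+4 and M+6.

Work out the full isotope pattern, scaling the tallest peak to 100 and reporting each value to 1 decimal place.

Element Mq pattern (n=2): 0.65431921 : 0.30916158 : 0.03651921
Element Jx pattern (n=1): 0.5060 : 0.4940
Convolve the two distributions (both contribute in 2-u steps):
  M: 0.65431921×0.5060 = 0.331086
  M+2: 0.65431921×0.4940 + 0.30916158×0.5060 = 0.479669
  M+4: 0.30916158×0.4940 + 0.03651921×0.5060 = 0.171205
  M+6: 0.03651921×0.4940 = 0.018040
Scale to base peak (0.479669) = 100: 69.0 : 100.0 : 35.7 : 3.8

69.0 : 100.0 : 35.7 : 3.8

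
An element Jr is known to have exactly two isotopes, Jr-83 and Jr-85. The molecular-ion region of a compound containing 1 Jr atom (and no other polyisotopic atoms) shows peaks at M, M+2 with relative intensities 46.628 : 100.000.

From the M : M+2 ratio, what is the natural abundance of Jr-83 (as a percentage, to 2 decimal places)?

31.80%

If p is the fraction of Jr that is Jr-83, then I(M+2)/I(M) = [C(1,1)·p^0·(1−p)] / p^1 = 1·(1−p)/p = 100.000/46.628 = 2.1446
(1−p)/p = 2.1446/1 = 2.1446  ⇒  p = 1/(1 + 2.1446) = 0.3180
Jr-83: 31.80%, Jr-85: 68.20%.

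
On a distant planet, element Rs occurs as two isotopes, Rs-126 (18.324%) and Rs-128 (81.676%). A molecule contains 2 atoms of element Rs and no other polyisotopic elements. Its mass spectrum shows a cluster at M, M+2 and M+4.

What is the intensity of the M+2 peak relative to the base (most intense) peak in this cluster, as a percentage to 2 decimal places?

44.87%

Term probabilities: M 0.0336, M+2 0.2993, M+4 0.6671. Base peak = M+4.
P(M+4) = C(2,2) × 0.18324^0 × 0.81676^2 = 1 × 1.0000 × 0.6670969 = 0.667097 (base)
P(M+2) = C(2,1) × 0.18324^1 × 0.81676^1 = 2 × 0.18324 × 0.81676 = 0.299326
Relative intensity = 0.299326 / 0.667097 × 100 = 44.87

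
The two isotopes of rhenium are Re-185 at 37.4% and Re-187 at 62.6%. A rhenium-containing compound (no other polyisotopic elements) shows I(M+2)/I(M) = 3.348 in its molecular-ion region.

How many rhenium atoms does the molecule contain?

2

For n independent Re atoms, I(M+2)/I(M) = n · (abundance Re-187) / (abundance Re-185) = n · 0.626/0.374.
n = 3.348 × 0.374/0.626 = 2.00 ≈ 2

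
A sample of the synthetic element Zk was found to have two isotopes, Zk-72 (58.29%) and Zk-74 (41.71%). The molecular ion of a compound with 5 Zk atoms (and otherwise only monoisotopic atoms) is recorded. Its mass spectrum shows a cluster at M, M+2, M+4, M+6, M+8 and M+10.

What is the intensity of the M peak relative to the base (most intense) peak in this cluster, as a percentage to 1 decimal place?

19.5%

(0.5829 + 0.4171)^5 gives M 0.0673, M+2 0.2408, M+4 0.3446, M+6 0.2466, M+8 0.0882, M+10 0.0126; the largest is M+4.
P(M+4) = C(5,2) × 0.5829^3 × 0.4171^2 = 10 × 0.19805334 × 0.17397241 = 0.344558 (base)
P(M) = C(5,0) × 0.5829^5 × 0.4171^0 = 1 × 0.06729306 × 1.0000 = 0.067293
Relative intensity = 0.067293 / 0.344558 × 100 = 19.5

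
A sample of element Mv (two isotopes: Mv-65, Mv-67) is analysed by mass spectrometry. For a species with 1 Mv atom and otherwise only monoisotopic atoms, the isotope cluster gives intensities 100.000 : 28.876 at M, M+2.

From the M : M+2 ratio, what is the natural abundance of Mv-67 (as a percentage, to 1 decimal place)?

Let p = fractional abundance of Mv-65. I(M+2)/I(M) = [C(1,1)·p^0·(1−p)] / p^1 = 1·(1−p)/p = 28.876/100.000 = 0.2888
(1−p)/p = 0.2888/1 = 0.2888  ⇒  p = 1/(1 + 0.2888) = 0.7759
Mv-65: 77.6%, Mv-67: 22.4%.

22.4%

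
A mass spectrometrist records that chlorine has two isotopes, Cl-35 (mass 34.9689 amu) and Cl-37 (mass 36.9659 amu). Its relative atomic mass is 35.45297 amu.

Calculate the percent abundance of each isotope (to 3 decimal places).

With x = fraction of Cl-35 (so Cl-37 is 1 − x):
34.9689·x + 36.9659·(1 − x) = 35.45297
(34.9689 − 36.9659)·x = 35.45297 − 36.9659
x = -1.51293 / -1.9970 = 0.75760 → 75.760% Cl-35, 24.240% Cl-37.

Cl-35: 75.760%, Cl-37: 24.240%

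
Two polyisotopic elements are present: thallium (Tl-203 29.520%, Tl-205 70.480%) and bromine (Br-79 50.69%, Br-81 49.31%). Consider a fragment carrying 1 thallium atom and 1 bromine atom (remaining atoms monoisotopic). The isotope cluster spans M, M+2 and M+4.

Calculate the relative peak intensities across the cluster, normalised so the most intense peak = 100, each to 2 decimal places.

29.76 : 100.00 : 69.12

Thallium pattern (n=1): 0.2952 : 0.7048
Bromine pattern (n=1): 0.5069 : 0.4931
Convolve the two distributions (both contribute in 2-u steps):
  M: 0.2952×0.5069 = 0.149637
  M+2: 0.2952×0.4931 + 0.7048×0.5069 = 0.502826
  M+4: 0.7048×0.4931 = 0.347537
Scale to base peak (0.502826) = 100: 29.76 : 100.00 : 69.12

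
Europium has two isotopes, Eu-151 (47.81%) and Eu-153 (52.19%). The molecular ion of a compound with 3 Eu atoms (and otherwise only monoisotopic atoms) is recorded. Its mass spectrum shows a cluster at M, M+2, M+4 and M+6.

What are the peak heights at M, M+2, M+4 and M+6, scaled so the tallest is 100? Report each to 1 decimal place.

28.0 : 91.6 : 100.0 : 36.4

Expanding (0.4781 + 0.5219)^3:
P(M) = 0.4781^3 = 0.109284
P(M+2) = 3 × 0.4781^2 × 0.5219^1 = 0.357887
P(M+4) = 3 × 0.4781^1 × 0.5219^2 = 0.390674
P(M+6) = 0.5219^3 = 0.142155
The M+4 peak is largest (0.390674); scaling to 100 gives 28.0 : 91.6 : 100.0 : 36.4.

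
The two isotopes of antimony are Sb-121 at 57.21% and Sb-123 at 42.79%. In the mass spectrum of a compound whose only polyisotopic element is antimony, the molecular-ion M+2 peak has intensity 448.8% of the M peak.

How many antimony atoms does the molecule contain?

6

With n Sb atoms, P(M+2)/P(M) = C(n,1)·p^(n−1)q / p^n = n·q/p = n · 0.4279/0.5721.
n = 4.488 × 0.5721/0.4279 = 6.00 ≈ 6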